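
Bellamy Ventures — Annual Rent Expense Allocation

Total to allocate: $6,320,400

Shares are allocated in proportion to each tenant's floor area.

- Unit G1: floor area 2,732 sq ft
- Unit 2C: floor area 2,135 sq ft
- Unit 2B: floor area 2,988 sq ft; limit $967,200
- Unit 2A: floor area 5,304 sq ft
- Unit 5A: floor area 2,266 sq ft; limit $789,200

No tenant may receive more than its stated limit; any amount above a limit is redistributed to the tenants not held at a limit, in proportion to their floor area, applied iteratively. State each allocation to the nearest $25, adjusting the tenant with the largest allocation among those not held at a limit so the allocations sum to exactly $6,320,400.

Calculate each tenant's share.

Unit G1: $1,225,925 | Unit 2C: $958,025 | Unit 2B: $967,200 | Unit 2A: $2,380,050 | Unit 5A: $789,200

Combined floor area = 15,425.
Unconstrained shares: Unit G1 1,119,438.11; Unit 2C 874,817.12; Unit 2B 1,224,334.21; Unit 2A 2,173,316.15; Unit 5A 928,494.42.
Held at cap: Unit 2B ($967,200), Unit 5A ($789,200); remaining pool $4,564,000 reallocated over remaining floor area 10,171.
Shares after redistribution: Unit G1 1,225,921.54 → $1,225,925; Unit 2C 958,031.66 → $958,025; Unit 2A 2,380,046.80 → $2,380,050.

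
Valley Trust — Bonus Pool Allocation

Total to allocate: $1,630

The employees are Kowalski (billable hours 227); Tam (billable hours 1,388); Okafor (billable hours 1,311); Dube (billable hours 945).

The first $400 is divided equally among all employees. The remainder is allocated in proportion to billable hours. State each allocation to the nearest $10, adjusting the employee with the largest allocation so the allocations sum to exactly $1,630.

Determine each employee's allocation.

$400 shared equally gives $100 per employee.
Remainder $1,230 by billable hours (total 3,871): Kowalski 72.13 → $70; Tam 441.03 → $440; Okafor 416.57 → $420; Dube 300.27 → $300.
Totals: Kowalski $100 + $70 = $170; Tam $100 + $440 = $540; Okafor $100 + $420 = $520; Dube $100 + $300 = $400.

Kowalski: $170 · Tam: $540 · Okafor: $520 · Dube: $400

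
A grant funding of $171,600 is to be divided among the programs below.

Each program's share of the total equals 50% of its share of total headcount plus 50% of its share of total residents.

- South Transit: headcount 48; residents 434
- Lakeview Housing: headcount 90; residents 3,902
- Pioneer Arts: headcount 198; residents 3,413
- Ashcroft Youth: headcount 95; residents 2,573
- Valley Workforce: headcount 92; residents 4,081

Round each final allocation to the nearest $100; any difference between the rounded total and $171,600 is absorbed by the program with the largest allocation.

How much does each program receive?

Totals — headcount 523, residents 14,403.
Blended shares (50% headcount + 50% residents): South Transit 0.0610; Lakeview Housing 0.2215; Pioneer Arts 0.3078; Ashcroft Youth 0.1801; Valley Workforce 0.2296.
Pro-rata amounts: South Transit 10,459.95; Lakeview Housing 38,009.39; Pioneer Arts 52,814.16; Ashcroft Youth 30,912.68; Valley Workforce 39,403.82.
After rounding ($100): South Transit $10,500; Lakeview Housing $38,000; Pioneer Arts $52,800; Ashcroft Youth $30,900; Valley Workforce $39,400. Sum = $171,600.
No rounding difference to absorb.

South Transit: $10,500 | Lakeview Housing: $38,000 | Pioneer Arts: $52,800 | Ashcroft Youth: $30,900 | Valley Workforce: $39,400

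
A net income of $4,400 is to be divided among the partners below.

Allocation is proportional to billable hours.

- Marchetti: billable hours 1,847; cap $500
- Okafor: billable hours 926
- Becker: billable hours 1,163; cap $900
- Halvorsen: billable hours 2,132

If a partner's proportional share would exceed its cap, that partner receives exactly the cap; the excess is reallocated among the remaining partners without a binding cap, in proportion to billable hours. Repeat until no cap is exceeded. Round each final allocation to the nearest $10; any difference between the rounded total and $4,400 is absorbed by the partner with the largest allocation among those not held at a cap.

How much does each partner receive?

Combined billable hours = 6,068.
Unconstrained shares: Marchetti 1,339.29; Okafor 671.46; Becker 843.31; Halvorsen 1,545.95.
Held at cap: Marchetti ($500); residual $3,900 reallocated over remaining billable hours 4,221.
Held at cap: Becker ($900); residual $3,000 reallocated over remaining billable hours 3,058.
Remaining shares: Okafor 908.44 → $910; Halvorsen 2,091.56 → $2,090.

Marchetti: $500 | Okafor: $910 | Becker: $900 | Halvorsen: $2,090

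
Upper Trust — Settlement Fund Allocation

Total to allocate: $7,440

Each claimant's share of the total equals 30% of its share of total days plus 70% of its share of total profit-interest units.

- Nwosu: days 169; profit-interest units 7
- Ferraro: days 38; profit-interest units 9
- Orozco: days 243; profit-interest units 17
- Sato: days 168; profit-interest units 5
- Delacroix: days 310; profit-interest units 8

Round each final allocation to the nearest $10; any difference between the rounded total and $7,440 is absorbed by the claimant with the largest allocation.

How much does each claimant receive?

Nwosu: $1,200; Ferraro: $1,110; Orozco: $2,510; Sato: $970; Delacroix: $1,650

Totals — days 928, profit-interest units 46.
Composite weights (30% days + 70% profit-interest units): Nwosu 0.1612; Ferraro 0.1492; Orozco 0.3373; Sato 0.1304; Delacroix 0.2220.
Pro-rata amounts: Nwosu 1,199.00; Ferraro 1,110.35; Orozco 2,509.15; Sato 970.16; Delacroix 1,651.34.
At nearest $10: Nwosu $1,200; Ferraro $1,110; Orozco $2,510; Sato $970; Delacroix $1,650. Sum = $7,440.
No rounding difference to absorb.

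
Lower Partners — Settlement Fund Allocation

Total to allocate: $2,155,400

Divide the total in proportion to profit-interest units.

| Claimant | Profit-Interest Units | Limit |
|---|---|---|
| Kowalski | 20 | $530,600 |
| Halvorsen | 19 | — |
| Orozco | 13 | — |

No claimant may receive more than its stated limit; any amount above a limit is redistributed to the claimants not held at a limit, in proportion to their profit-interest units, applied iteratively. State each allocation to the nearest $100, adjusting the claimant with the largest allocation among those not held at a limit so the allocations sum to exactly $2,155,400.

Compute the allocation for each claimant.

Sum of profit-interest units: 52.
Unconstrained shares: Kowalski 829,000.00; Halvorsen 787,550.00; Orozco 538,850.00.
Held at cap: Kowalski ($530,600); remaining pool $1,624,800 reallocated over remaining profit-interest units 32.
Remaining shares: Halvorsen 964,725.00 → $964,700; Orozco 660,075.00 → $660,100.

Kowalski: $530,600 | Halvorsen: $964,700 | Orozco: $660,100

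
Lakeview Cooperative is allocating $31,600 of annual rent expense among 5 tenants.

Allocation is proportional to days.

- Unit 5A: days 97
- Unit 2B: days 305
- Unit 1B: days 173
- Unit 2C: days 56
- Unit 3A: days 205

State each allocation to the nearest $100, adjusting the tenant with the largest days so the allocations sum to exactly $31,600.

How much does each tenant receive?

Unit 5A: $3,700; Unit 2B: $11,600; Unit 1B: $6,500; Unit 2C: $2,100; Unit 3A: $7,700

Sum of days: 97 + 305 + 173 + 56 + 205 = 836.
Pro-rata amounts: Unit 5A 3,666.51; Unit 2B 11,528.71; Unit 1B 6,539.23; Unit 2C 2,116.75; Unit 3A 7,748.80.
After rounding ($100): Unit 5A $3,700; Unit 2B $11,500; Unit 1B $6,500; Unit 2C $2,100; Unit 3A $7,700. Sum = $31,500.
Difference $31,600 − $31,500 = +$100 applied to largest days (Unit 2B): Unit 2B becomes $11,600.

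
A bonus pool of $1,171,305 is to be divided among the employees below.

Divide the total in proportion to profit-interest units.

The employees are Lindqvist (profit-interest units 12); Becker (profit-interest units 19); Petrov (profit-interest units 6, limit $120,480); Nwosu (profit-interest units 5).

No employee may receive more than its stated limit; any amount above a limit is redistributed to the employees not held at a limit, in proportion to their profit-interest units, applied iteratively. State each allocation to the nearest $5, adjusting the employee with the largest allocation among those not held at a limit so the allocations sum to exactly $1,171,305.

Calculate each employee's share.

Lindqvist: $350,275; Becker: $554,600; Petrov: $120,480; Nwosu: $145,950

Combined profit-interest units = 42.
Unconstrained shares: Lindqvist 334,658.57; Becker 529,876.07; Petrov 167,329.29; Nwosu 139,441.07.
Cap binds for Petrov ($120,480); residual $1,050,825 reallocated over remaining profit-interest units 36.
Remaining shares: Lindqvist 350,275.00 → $350,275; Becker 554,602.08 → $554,600; Nwosu 145,947.92 → $145,950.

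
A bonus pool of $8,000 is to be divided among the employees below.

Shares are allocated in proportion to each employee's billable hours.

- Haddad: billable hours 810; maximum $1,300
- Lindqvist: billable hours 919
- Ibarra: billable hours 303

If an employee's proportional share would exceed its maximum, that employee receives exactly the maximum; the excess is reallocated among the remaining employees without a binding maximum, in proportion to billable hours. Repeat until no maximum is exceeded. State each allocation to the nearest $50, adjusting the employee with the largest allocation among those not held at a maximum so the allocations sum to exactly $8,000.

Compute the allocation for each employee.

Total billable hours = 2,032.
Pro-rata shares before constraints: Haddad 3,188.98; Lindqvist 3,618.11; Ibarra 1,192.91.
Cap binds for Haddad ($1,300); balance $6,700 reallocated over remaining billable hours 1,222.
Redistributed shares: Lindqvist 5,038.71 → $5,050; Ibarra 1,661.29 → $1,650.

Haddad: $1,300 | Lindqvist: $5,050 | Ibarra: $1,650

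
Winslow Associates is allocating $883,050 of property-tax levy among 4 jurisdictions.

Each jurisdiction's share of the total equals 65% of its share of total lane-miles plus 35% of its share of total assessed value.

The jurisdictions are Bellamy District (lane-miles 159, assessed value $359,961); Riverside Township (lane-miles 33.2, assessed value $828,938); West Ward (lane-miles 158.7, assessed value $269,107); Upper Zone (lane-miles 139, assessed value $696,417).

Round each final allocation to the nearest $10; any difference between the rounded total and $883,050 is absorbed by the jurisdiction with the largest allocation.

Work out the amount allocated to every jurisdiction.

Bellamy District: $237,930; Riverside Township: $157,820; West Ward: $224,540; Upper Zone: $262,760

Totals — lane-miles 489.9, assessed value 2,154,423.
Composite weights (65% lane-miles + 35% assessed value): Bellamy District 0.2694; Riverside Township 0.1787; West Ward 0.2543; Upper Zone 0.2976.
Unrounded shares: Bellamy District 237,928.48; Riverside Township 157,815.31; West Ward 224,543.33; Upper Zone 262,762.88.
After rounding ($10): Bellamy District $237,930; Riverside Township $157,820; West Ward $224,540; Upper Zone $262,760. Sum = $883,050.
Rounded total matches; no reconciliation needed.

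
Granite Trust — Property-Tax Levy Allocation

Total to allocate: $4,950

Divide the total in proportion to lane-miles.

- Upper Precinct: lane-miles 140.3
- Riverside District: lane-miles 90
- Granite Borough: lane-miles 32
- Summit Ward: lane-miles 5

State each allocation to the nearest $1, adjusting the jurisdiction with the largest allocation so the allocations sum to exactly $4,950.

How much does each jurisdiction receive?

Combined lane-miles = 267.3.
Unrounded shares: Upper Precinct 140.3/267.3 × $4,950 = 2,598.15; Riverside District 90/267.3 × $4,950 = 1,666.67; Granite Borough 32/267.3 × $4,950 = 592.59; Summit Ward 5/267.3 × $4,950 = 92.59.
At nearest $1: Upper Precinct $2,598; Riverside District $1,667; Granite Borough $593; Summit Ward $93. Sum = $4,951.
Difference $4,950 − $4,951 = −$1 applied to largest allocation (Upper Precinct): Upper Precinct becomes $2,597.

Upper Precinct: $2,597 | Riverside District: $1,667 | Granite Borough: $593 | Summit Ward: $93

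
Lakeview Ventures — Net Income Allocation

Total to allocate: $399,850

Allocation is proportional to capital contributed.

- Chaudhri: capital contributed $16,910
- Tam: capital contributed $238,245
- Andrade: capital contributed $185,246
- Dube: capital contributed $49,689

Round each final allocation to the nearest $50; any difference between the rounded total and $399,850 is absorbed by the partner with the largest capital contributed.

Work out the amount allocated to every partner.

Chaudhri: $13,800; Tam: $194,350; Andrade: $151,150; Dube: $40,550

Combined capital contributed = 490,090.
Pro-rata amounts: Chaudhri 16,910/490,090 × $399,850 = 13,796.37; Tam 238,245/490,090 × $399,850 = 194,377.08; Andrade 185,246/490,090 × $399,850 = 151,136.76; Dube 49,689/490,090 × $399,850 = 40,539.79.
Rounded to nearest $50: Chaudhri $13,800; Tam $194,400; Andrade $151,150; Dube $40,550. Sum = $399,900.
Difference $399,850 − $399,900 = −$50 applied to largest capital contributed (Tam): Tam becomes $194,350.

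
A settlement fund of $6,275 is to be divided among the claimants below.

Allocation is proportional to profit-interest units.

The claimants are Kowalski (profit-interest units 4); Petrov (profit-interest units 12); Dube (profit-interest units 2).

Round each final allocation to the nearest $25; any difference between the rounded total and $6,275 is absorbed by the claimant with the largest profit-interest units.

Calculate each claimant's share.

Kowalski: $1,400; Petrov: $4,175; Dube: $700

Total profit-interest units = 4 + 12 + 2 = 18.
Pro-rata amounts: Kowalski 1,394.44; Petrov 4,183.33; Dube 697.22.
At nearest $25: Kowalski $1,400; Petrov $4,175; Dube $700. Sum = $6,275.
No rounding difference to absorb.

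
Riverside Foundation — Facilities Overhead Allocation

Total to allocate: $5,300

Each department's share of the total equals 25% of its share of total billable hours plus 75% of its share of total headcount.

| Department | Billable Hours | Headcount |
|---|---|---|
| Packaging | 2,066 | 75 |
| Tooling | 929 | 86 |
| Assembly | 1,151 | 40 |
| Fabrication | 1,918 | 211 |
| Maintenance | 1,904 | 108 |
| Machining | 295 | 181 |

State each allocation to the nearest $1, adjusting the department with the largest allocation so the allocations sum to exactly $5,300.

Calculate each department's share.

Packaging: $757 · Tooling: $637 · Assembly: $411 · Fabrication: $1,503 · Maintenance: $918 · Machining: $1,074

Billable hours total 8,263; headcount total 701.
Combined weights (25% billable hours + 75% headcount): Packaging 0.1428; Tooling 0.1201; Assembly 0.0776; Fabrication 0.2838; Maintenance 0.1732; Machining 0.2026.
Unrounded shares: Packaging 756.58; Tooling 636.63; Assembly 411.39; Fabrication 1,504.03; Maintenance 917.72; Machining 1,073.66.
After rounding ($1): Packaging $757; Tooling $637; Assembly $411; Fabrication $1,504; Maintenance $918; Machining $1,074. Sum = $5,301.
Difference $5,300 − $5,301 = −$1 applied to largest allocation (Fabrication): Fabrication becomes $1,503.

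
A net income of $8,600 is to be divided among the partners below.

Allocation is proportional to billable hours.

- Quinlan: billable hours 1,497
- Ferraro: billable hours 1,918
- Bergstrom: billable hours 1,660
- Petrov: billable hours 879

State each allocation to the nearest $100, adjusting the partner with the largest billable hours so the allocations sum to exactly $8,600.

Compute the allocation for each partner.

Total billable hours = 5,954.
Proportional shares: Quinlan 1,497/5,954 × $8,600 = 2,162.28; Ferraro 1,918/5,954 × $8,600 = 2,770.37; Bergstrom 1,660/5,954 × $8,600 = 2,397.72; Petrov 879/5,954 × $8,600 = 1,269.63.
After rounding ($100): Quinlan $2,200; Ferraro $2,800; Bergstrom $2,400; Petrov $1,300. Sum = $8,700.
Difference $8,600 − $8,700 = −$100 applied to largest billable hours (Ferraro): Ferraro becomes $2,700.

Quinlan: $2,200 · Ferraro: $2,700 · Bergstrom: $2,400 · Petrov: $1,300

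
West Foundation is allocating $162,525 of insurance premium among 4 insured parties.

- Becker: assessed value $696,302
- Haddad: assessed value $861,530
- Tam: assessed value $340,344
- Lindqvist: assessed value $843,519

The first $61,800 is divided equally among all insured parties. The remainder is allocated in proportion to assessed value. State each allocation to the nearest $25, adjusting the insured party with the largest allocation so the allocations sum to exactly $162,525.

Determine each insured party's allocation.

Becker: $41,025 · Haddad: $47,100 · Tam: $27,950 · Lindqvist: $46,450

$61,800 shared equally gives $15,450 per insured party.
Remainder $100,725 by assessed value (total 2,741,695): Becker 25,580.90 → $25,575; Haddad 31,651.08 → $31,650; Tam 12,503.63 → $12,500; Lindqvist 30,989.39 → $31,000.
Totals: Becker $15,450 + $25,575 = $41,025; Haddad $15,450 + $31,650 = $47,100; Tam $15,450 + $12,500 = $27,950; Lindqvist $15,450 + $31,000 = $46,450.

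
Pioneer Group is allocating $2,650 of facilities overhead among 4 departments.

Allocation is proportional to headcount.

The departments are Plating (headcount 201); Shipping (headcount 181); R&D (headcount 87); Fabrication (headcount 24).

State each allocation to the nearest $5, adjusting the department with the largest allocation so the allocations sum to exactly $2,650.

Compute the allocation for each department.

Plating: $1,075 · Shipping: $975 · R&D: $470 · Fabrication: $130

Total headcount = 493.
Pro-rata amounts: Plating 201/493 × $2,650 = 1,080.43; Shipping 181/493 × $2,650 = 972.92; R&D 87/493 × $2,650 = 467.65; Fabrication 24/493 × $2,650 = 129.01.
At nearest $5: Plating $1,080; Shipping $975; R&D $470; Fabrication $130. Sum = $2,655.
Difference $2,650 − $2,655 = −$5 applied to largest allocation (Plating): Plating becomes $1,075.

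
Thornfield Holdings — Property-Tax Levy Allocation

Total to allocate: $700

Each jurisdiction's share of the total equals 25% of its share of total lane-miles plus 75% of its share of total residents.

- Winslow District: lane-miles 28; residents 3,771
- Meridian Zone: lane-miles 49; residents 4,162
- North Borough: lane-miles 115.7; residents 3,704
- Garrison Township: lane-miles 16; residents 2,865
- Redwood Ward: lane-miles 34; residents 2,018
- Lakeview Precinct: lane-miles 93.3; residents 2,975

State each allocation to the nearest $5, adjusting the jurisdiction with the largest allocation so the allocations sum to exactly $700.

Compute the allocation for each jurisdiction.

Lane-miles total 336; residents total 19,495.
Combined weights (25% lane-miles + 75% residents): Winslow District 0.1659; Meridian Zone 0.1966; North Borough 0.2286; Garrison Township 0.1221; Redwood Ward 0.1029; Lakeview Precinct 0.1839.
Proportional shares: Winslow District 116.14; Meridian Zone 137.60; North Borough 160.01; Garrison Township 85.49; Redwood Ward 72.05; Lakeview Precinct 128.71.
At nearest $5: Winslow District $115; Meridian Zone $140; North Borough $160; Garrison Township $85; Redwood Ward $70; Lakeview Precinct $130. Sum = $700.
Sum already equals the total — no adjustment.

Winslow District: $115 | Meridian Zone: $140 | North Borough: $160 | Garrison Township: $85 | Redwood Ward: $70 | Lakeview Precinct: $130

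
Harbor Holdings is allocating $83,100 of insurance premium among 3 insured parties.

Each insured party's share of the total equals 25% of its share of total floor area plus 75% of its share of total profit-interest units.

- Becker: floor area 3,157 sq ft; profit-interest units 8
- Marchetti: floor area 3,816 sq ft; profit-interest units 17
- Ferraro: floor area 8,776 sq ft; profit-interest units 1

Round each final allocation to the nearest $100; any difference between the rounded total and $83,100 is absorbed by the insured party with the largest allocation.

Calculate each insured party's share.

Floor area total 15,749; profit-interest units total 26.
Blended shares (25% floor area + 75% profit-interest units): Becker 0.2809; Marchetti 0.5510; Ferraro 0.1682.
Pro-rata amounts: Becker 23,341.42; Marchetti 45,784.77; Ferraro 13,973.81.
After rounding ($100): Becker $23,300; Marchetti $45,800; Ferraro $14,000. Sum = $83,100.
No rounding difference to absorb.

Becker: $23,300 | Marchetti: $45,800 | Ferraro: $14,000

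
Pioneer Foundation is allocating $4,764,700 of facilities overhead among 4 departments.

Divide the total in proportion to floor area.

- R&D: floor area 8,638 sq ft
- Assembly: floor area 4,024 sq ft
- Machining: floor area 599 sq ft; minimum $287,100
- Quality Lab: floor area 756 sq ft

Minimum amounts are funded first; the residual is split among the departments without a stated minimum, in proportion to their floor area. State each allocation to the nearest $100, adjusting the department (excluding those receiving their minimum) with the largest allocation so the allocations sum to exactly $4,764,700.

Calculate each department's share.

Fund the minimums — Machining $287,100. Residual $4,477,600.
Residual split over remaining floor area 13,418: R&D 2,882,509.23 → $2,882,500; Assembly 1,342,812.82 → $1,342,800; Quality Lab 252,277.95 → $252,300.

R&D: $2,882,500 | Assembly: $1,342,800 | Machining: $287,100 | Quality Lab: $252,300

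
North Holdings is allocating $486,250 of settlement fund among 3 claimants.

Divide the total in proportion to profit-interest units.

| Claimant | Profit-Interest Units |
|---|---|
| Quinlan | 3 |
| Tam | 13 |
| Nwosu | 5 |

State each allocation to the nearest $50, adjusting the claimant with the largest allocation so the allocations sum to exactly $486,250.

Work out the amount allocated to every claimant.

Quinlan: $69,450 · Tam: $301,050 · Nwosu: $115,750

Total profit-interest units = 21.
Raw shares: Quinlan 3/21 × $486,250 = 69,464.29; Tam 13/21 × $486,250 = 301,011.90; Nwosu 5/21 × $486,250 = 115,773.81.
At nearest $50: Quinlan $69,450; Tam $301,000; Nwosu $115,750. Sum = $486,200.
Difference $486,250 − $486,200 = +$50 applied to largest allocation (Tam): Tam becomes $301,050.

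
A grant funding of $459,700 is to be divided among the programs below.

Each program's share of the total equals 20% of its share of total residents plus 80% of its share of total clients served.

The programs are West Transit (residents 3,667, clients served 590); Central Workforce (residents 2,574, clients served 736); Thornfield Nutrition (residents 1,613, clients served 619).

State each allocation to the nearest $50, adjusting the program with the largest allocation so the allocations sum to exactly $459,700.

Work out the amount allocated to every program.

West Transit: $154,500 · Central Workforce: $169,300 · Thornfield Nutrition: $135,900

Totals — residents 7,854, clients served 1,945.
Composite weights (20% residents + 80% clients served): West Transit 0.3361; Central Workforce 0.3683; Thornfield Nutrition 0.2957.
Unrounded shares: West Transit 154,483.42; Central Workforce 169,294.25; Thornfield Nutrition 135,922.33.
At nearest $50: West Transit $154,500; Central Workforce $169,300; Thornfield Nutrition $135,900. Sum = $459,700.
Rounded total matches; no reconciliation needed.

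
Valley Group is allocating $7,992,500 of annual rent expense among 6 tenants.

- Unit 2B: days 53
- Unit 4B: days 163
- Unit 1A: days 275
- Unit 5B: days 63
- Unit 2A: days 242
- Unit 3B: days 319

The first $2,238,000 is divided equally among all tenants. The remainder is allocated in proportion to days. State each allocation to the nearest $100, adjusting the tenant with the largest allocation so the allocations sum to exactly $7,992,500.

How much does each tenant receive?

Unit 2B: $646,500 | Unit 4B: $1,214,200 | Unit 1A: $1,792,300 | Unit 5B: $698,100 | Unit 2A: $1,622,000 | Unit 3B: $2,019,400

Equal tier: $2,238,000 ÷ 6 = $373,000 apiece.
Remainder $5,754,500 by days (total 1,115): Unit 2B 273,532.29 → $273,500; Unit 4B 841,240.81 → $841,200; Unit 1A 1,419,271.30 → $1,419,300; Unit 5B 325,142.15 → $325,100; Unit 2A 1,248,958.74 → $1,249,000; Unit 3B 1,646,354.71 → $1,646,400.
Totals: Unit 2B $373,000 + $273,500 = $646,500; Unit 4B $373,000 + $841,200 = $1,214,200; Unit 1A $373,000 + $1,419,300 = $1,792,300; Unit 5B $373,000 + $325,100 = $698,100; Unit 2A $373,000 + $1,249,000 = $1,622,000; Unit 3B $373,000 + $1,646,400 = $2,019,400.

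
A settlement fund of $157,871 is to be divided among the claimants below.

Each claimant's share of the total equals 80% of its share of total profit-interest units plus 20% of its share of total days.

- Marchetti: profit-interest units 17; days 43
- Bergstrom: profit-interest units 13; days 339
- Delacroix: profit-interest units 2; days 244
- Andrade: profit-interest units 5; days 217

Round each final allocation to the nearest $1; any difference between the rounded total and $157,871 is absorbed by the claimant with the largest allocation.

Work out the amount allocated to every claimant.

Totals — profit-interest units 37, days 843.
Composite weights (80% profit-interest units + 20% days): Marchetti 0.3778; Bergstrom 0.3615; Delacroix 0.1011; Andrade 0.1596.
Raw shares: Marchetti 59,638.81; Bergstrom 57,071.65; Delacroix 15,965.77; Andrade 25,194.78.
Rounded to nearest $1: Marchetti $59,639; Bergstrom $57,072; Delacroix $15,966; Andrade $25,195. Sum = $157,872.
Difference $157,871 − $157,872 = −$1 applied to largest allocation (Marchetti): Marchetti becomes $59,638.

Marchetti: $59,638 | Bergstrom: $57,072 | Delacroix: $15,966 | Andrade: $25,195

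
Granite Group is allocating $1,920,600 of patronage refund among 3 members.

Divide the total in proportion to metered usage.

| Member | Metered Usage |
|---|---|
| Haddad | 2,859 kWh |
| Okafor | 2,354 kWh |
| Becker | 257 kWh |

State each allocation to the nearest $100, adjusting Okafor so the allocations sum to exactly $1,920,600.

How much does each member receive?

Haddad: $1,003,800 · Okafor: $826,600 · Becker: $90,200

Metered usage total: 5,470.
Raw shares: Haddad 2,859/5,470 × $1,920,600 = 1,003,838.28; Okafor 2,354/5,470 × $1,920,600 = 826,525.12; Becker 257/5,470 × $1,920,600 = 90,236.60.
At nearest $100: Haddad $1,003,800; Okafor $826,500; Becker $90,200. Sum = $1,920,500.
Difference $1,920,600 − $1,920,500 = +$100 applied to Okafor: Okafor becomes $826,600.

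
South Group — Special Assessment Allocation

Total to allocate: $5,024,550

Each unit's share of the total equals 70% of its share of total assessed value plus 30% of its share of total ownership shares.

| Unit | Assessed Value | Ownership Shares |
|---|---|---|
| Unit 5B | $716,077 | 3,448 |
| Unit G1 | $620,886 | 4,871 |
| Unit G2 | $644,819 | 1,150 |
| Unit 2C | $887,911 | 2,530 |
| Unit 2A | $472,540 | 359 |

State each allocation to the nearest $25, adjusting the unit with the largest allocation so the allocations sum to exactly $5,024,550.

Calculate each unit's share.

Unit 5B: $1,174,125 · Unit G1: $1,247,525 · Unit G2: $818,850 · Unit 2C: $1,242,975 · Unit 2A: $541,075

Totals — assessed value 3,342,233, ownership shares 12,358.
Composite weights (70% assessed value + 30% ownership shares): Unit 5B 0.2337; Unit G1 0.2483; Unit G2 0.1630; Unit 2C 0.2474; Unit 2A 0.1077.
Pro-rata amounts: Unit 5B 1,174,129.88; Unit G1 1,247,526.22; Unit G2 818,843.65; Unit 2C 1,242,985.78; Unit 2A 541,064.47.
At nearest $25: Unit 5B $1,174,125; Unit G1 $1,247,525; Unit G2 $818,850; Unit 2C $1,242,975; Unit 2A $541,075. Sum = $5,024,550.
Sum already equals the total — no adjustment.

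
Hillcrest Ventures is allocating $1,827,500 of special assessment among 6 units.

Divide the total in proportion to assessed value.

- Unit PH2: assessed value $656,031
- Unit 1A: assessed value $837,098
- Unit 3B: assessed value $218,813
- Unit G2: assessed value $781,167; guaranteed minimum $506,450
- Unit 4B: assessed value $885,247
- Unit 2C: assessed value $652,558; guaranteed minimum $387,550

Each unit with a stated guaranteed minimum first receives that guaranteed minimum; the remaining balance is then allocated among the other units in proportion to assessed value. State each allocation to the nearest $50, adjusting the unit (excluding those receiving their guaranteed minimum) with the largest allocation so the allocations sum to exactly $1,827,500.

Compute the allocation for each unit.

Unit PH2: $235,800 | Unit 1A: $300,900 | Unit 3B: $78,650 | Unit G2: $506,450 | Unit 4B: $318,150 | Unit 2C: $387,550

Minimums first: Unit G2 $506,450; Unit 2C $387,550. Remaining pool $933,500.
Remaining pool split over remaining assessed value 2,597,189: Unit PH2 235,795.29 → $235,800; Unit 1A 300,875.67 → $300,900; Unit 3B 78,647.31 → $78,650; Unit 4B 318,181.72 → $318,200.
Rounding difference −$50 applied to Unit 4B → $318,150.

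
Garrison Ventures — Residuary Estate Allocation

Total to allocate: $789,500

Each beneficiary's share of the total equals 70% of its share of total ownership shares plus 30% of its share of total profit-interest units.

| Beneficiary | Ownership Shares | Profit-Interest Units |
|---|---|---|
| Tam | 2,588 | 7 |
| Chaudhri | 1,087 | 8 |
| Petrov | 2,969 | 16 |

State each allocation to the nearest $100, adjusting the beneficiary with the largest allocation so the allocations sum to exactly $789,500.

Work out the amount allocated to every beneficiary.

Tam: $268,800; Chaudhri: $151,500; Petrov: $369,200

Ownership shares total 6,644; profit-interest units total 31.
Composite weights (70% ownership shares + 30% profit-interest units): Tam 0.3404; Chaudhri 0.1919; Petrov 0.4676.
Raw shares: Tam 268,752.91; Chaudhri 151,539.58; Petrov 369,207.51.
At nearest $100: Tam $268,800; Chaudhri $151,500; Petrov $369,200. Sum = $789,500.
No rounding difference to absorb.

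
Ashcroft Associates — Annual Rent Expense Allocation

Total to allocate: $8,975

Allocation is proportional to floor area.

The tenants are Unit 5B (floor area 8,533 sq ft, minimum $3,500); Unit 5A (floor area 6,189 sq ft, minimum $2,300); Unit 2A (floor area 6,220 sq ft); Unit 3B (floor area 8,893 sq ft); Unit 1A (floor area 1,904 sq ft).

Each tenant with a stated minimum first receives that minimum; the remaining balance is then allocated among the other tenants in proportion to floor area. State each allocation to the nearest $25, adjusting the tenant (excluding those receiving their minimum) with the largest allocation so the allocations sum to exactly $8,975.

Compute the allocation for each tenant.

Guaranteed amounts: Unit 5B $3,500; Unit 5A $2,300. Residual $3,175.
Residual split over remaining floor area 17,017: Unit 2A 1,160.52 → $1,150; Unit 3B 1,659.24 → $1,650; Unit 1A 355.24 → $350.
Rounding difference +$25 applied to Unit 3B → $1,675.

Unit 5B: $3,500; Unit 5A: $2,300; Unit 2A: $1,150; Unit 3B: $1,675; Unit 1A: $350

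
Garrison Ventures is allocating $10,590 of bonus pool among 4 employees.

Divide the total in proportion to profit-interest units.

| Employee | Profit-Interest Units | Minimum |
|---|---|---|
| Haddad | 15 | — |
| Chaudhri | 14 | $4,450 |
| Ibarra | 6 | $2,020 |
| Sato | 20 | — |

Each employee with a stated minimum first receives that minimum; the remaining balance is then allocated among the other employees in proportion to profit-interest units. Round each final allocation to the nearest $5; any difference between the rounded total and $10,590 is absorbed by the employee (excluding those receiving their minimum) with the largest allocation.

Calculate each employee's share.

Haddad: $1,765 | Chaudhri: $4,450 | Ibarra: $2,020 | Sato: $2,355

Fund the minimums — Chaudhri $4,450; Ibarra $2,020. Residual $4,120.
Residual split over remaining profit-interest units 35: Haddad 1,765.71 → $1,765; Sato 2,354.29 → $2,355.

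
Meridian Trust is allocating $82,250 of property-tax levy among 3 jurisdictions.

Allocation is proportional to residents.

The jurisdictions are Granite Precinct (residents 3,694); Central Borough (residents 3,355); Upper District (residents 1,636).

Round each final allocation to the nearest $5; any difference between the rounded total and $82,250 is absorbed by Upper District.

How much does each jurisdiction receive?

Combined residents = 8,685.
Pro-rata amounts: Granite Precinct 3,694/8,685 × $82,250 = 34,983.48; Central Borough 3,355/8,685 × $82,250 = 31,773.03; Upper District 1,636/8,685 × $82,250 = 15,493.49.
At nearest $5: Granite Precinct $34,985; Central Borough $31,775; Upper District $15,495. Sum = $82,255.
Difference $82,250 − $82,255 = −$5 applied to Upper District: Upper District becomes $15,490.

Granite Precinct: $34,985 | Central Borough: $31,775 | Upper District: $15,490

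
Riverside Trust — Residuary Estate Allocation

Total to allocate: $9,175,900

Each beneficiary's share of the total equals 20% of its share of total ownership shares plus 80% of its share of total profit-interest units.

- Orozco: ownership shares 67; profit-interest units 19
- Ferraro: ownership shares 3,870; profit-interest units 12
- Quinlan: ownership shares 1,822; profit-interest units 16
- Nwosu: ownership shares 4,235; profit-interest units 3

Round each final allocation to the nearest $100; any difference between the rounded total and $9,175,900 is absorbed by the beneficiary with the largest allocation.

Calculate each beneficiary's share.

Totals — ownership shares 9,994, profit-interest units 50.
Combined weights (20% ownership shares + 80% profit-interest units): Orozco 0.3053; Ferraro 0.2694; Quinlan 0.2925; Nwosu 0.1328.
Unrounded shares: Orozco 2,801,776.69; Ferraro 2,472,413.84; Quinlan 2,683,600.94; Nwosu 1,218,108.53.
Rounded to nearest $100: Orozco $2,801,800; Ferraro $2,472,400; Quinlan $2,683,600; Nwosu $1,218,100. Sum = $9,175,900.
Sum already equals the total — no adjustment.

Orozco: $2,801,800; Ferraro: $2,472,400; Quinlan: $2,683,600; Nwosu: $1,218,100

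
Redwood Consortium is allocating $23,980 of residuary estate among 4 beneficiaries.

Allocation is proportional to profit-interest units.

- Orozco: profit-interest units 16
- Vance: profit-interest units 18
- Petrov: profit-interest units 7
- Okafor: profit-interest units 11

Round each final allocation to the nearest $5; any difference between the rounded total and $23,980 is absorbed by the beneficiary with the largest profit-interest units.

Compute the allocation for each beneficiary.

Total profit-interest units = 52.
Proportional shares: Orozco 16/52 × $23,980 = 7,378.46; Vance 18/52 × $23,980 = 8,300.77; Petrov 7/52 × $23,980 = 3,228.08; Okafor 11/52 × $23,980 = 5,072.69.
After rounding ($5): Orozco $7,380; Vance $8,300; Petrov $3,230; Okafor $5,075. Sum = $23,985.
Difference $23,980 − $23,985 = −$5 applied to largest profit-interest units (Vance): Vance becomes $8,295.

Orozco: $7,380; Vance: $8,295; Petrov: $3,230; Okafor: $5,075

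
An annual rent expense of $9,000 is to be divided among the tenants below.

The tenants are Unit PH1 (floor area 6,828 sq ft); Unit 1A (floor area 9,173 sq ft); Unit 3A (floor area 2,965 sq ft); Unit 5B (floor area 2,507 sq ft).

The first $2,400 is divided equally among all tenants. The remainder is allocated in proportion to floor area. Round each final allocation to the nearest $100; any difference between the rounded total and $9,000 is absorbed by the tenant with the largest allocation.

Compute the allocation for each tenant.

Equal tier: $2,400 ÷ 4 = $600 apiece.
Remainder $6,600 by floor area (total 21,473): Unit PH1 2,098.67 → $2,100; Unit 1A 2,819.44 → $2,800; Unit 3A 911.33 → $900; Unit 5B 770.56 → $800.
Totals: Unit PH1 $600 + $2,100 = $2,700; Unit 1A $600 + $2,800 = $3,400; Unit 3A $600 + $900 = $1,500; Unit 5B $600 + $800 = $1,400.

Unit PH1: $2,700 · Unit 1A: $3,400 · Unit 3A: $1,500 · Unit 5B: $1,400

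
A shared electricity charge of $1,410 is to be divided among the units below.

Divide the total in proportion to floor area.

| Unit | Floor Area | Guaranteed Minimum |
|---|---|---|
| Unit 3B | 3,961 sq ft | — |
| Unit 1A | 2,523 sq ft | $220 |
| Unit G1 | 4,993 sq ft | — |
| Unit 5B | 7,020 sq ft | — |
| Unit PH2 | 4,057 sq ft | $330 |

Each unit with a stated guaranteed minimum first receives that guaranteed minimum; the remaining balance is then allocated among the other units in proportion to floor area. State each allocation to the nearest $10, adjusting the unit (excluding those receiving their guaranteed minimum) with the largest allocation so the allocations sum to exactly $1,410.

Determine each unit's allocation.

Fund the minimums — Unit 1A $220; Unit PH2 $330. Residual $860.
Residual split over remaining floor area 15,974: Unit 3B 213.25 → $210; Unit G1 268.81 → $270; Unit 5B 377.94 → $380.

Unit 3B: $210 | Unit 1A: $220 | Unit G1: $270 | Unit 5B: $380 | Unit PH2: $330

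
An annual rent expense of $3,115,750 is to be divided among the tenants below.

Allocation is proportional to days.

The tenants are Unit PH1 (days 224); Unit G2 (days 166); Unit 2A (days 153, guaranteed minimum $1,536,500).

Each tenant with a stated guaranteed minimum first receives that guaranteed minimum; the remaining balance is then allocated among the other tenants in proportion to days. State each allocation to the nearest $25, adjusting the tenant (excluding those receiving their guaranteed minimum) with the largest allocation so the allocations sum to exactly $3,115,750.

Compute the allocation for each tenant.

Unit PH1: $907,050 · Unit G2: $672,200 · Unit 2A: $1,536,500

Minimums first: Unit 2A $1,536,500. Residual $1,579,250.
Residual split over remaining days 390: Unit PH1 907,056.41 → $907,050; Unit G2 672,193.59 → $672,200.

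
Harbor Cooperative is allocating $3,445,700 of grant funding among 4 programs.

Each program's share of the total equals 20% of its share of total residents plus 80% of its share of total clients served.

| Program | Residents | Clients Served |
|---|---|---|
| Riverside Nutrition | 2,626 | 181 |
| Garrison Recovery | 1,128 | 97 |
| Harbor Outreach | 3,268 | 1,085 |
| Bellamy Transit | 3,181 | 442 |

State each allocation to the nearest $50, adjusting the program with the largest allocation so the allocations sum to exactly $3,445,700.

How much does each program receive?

Riverside Nutrition: $453,800 · Garrison Recovery: $224,300 · Harbor Outreach: $1,877,750 · Bellamy Transit: $889,850

Totals — residents 10,203, clients served 1,805.
Composite weights (20% residents + 80% clients served): Riverside Nutrition 0.1317; Garrison Recovery 0.0651; Harbor Outreach 0.5449; Bellamy Transit 0.2583.
Proportional shares: Riverside Nutrition 453,787.19; Garrison Recovery 224,324.83; Harbor Outreach 1,877,720.49; Bellamy Transit 889,867.48.
After rounding ($50): Riverside Nutrition $453,800; Garrison Recovery $224,300; Harbor Outreach $1,877,700; Bellamy Transit $889,850. Sum = $3,445,650.
Difference $3,445,700 − $3,445,650 = +$50 applied to largest allocation (Harbor Outreach): Harbor Outreach becomes $1,877,750.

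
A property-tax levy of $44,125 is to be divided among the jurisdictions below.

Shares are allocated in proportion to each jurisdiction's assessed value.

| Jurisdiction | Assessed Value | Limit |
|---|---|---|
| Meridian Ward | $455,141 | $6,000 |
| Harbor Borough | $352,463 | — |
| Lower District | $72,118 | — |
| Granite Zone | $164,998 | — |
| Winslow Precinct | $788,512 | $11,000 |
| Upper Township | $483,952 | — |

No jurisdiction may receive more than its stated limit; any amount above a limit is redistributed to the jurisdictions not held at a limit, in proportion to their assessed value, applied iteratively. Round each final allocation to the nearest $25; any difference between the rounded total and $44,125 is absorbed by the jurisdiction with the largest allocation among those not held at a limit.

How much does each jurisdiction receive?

Combined assessed value = 2,317,184.
Proportional shares (ignoring caps): Meridian Ward 8,667.03; Harbor Borough 6,711.78; Lower District 1,373.31; Granite Zone 3,141.98; Winslow Precinct 15,015.25; Upper Township 9,215.66.
Capped: Meridian Ward ($6,000), Winslow Precinct ($11,000); balance $27,125 reallocated over remaining assessed value 1,073,531.
Redistributed shares: Harbor Borough 8,905.71 → $8,900; Lower District 1,822.21 → $1,825; Granite Zone 4,169.02 → $4,175; Upper Township 12,228.06 → $12,225.

Meridian Ward: $6,000; Harbor Borough: $8,900; Lower District: $1,825; Granite Zone: $4,175; Winslow Precinct: $11,000; Upper Township: $12,225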